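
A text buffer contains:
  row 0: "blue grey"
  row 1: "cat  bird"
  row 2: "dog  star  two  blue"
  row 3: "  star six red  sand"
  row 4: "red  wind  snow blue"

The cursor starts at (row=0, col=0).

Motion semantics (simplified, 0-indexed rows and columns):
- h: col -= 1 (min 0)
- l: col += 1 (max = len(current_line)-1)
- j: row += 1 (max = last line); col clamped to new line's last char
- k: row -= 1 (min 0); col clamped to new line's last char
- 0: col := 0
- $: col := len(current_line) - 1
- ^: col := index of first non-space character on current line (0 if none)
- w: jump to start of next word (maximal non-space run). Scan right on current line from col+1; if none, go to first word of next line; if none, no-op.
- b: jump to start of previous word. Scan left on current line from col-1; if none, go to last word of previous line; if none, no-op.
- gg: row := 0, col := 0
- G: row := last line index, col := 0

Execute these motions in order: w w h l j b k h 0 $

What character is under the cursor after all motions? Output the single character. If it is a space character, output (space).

After 1 (w): row=0 col=5 char='g'
After 2 (w): row=1 col=0 char='c'
After 3 (h): row=1 col=0 char='c'
After 4 (l): row=1 col=1 char='a'
After 5 (j): row=2 col=1 char='o'
After 6 (b): row=2 col=0 char='d'
After 7 (k): row=1 col=0 char='c'
After 8 (h): row=1 col=0 char='c'
After 9 (0): row=1 col=0 char='c'
After 10 ($): row=1 col=8 char='d'

Answer: d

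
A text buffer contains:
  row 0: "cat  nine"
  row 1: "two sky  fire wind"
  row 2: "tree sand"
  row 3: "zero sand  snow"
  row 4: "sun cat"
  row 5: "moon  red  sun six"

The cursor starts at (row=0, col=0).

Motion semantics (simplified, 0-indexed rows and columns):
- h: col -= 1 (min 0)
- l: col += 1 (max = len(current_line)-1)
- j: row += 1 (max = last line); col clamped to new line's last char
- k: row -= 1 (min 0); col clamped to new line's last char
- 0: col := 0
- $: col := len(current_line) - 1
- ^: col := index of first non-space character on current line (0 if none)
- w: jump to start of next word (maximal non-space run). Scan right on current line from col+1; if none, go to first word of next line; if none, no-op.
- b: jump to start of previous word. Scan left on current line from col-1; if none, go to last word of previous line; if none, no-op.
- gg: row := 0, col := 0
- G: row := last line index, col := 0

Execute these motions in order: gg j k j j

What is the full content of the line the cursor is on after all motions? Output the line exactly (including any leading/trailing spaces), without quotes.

After 1 (gg): row=0 col=0 char='c'
After 2 (j): row=1 col=0 char='t'
After 3 (k): row=0 col=0 char='c'
After 4 (j): row=1 col=0 char='t'
After 5 (j): row=2 col=0 char='t'

Answer: tree sand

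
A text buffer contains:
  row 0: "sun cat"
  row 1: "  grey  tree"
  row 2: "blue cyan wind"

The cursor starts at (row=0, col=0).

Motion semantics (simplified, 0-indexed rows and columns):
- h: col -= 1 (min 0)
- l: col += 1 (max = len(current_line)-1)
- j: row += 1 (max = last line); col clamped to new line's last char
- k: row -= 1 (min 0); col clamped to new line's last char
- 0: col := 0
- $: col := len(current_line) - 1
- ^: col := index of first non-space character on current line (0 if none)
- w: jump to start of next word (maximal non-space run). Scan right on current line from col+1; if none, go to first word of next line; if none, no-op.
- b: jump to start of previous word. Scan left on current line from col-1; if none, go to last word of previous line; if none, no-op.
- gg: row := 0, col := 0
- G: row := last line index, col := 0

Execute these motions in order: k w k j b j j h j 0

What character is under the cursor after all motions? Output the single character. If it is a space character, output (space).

After 1 (k): row=0 col=0 char='s'
After 2 (w): row=0 col=4 char='c'
After 3 (k): row=0 col=4 char='c'
After 4 (j): row=1 col=4 char='e'
After 5 (b): row=1 col=2 char='g'
After 6 (j): row=2 col=2 char='u'
After 7 (j): row=2 col=2 char='u'
After 8 (h): row=2 col=1 char='l'
After 9 (j): row=2 col=1 char='l'
After 10 (0): row=2 col=0 char='b'

Answer: b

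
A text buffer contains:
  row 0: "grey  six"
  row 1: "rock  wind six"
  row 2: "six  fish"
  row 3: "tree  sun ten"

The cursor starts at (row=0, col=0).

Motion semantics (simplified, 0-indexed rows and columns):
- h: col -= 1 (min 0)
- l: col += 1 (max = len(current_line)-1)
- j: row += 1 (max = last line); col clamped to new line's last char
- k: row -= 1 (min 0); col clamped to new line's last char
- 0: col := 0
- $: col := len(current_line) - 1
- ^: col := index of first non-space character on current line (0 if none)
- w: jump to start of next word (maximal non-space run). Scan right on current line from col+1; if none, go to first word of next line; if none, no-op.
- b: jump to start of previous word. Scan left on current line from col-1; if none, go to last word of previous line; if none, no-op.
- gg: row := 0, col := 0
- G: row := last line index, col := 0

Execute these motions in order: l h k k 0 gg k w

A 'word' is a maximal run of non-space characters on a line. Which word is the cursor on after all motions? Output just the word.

Answer: six

Derivation:
After 1 (l): row=0 col=1 char='r'
After 2 (h): row=0 col=0 char='g'
After 3 (k): row=0 col=0 char='g'
After 4 (k): row=0 col=0 char='g'
After 5 (0): row=0 col=0 char='g'
After 6 (gg): row=0 col=0 char='g'
After 7 (k): row=0 col=0 char='g'
After 8 (w): row=0 col=6 char='s'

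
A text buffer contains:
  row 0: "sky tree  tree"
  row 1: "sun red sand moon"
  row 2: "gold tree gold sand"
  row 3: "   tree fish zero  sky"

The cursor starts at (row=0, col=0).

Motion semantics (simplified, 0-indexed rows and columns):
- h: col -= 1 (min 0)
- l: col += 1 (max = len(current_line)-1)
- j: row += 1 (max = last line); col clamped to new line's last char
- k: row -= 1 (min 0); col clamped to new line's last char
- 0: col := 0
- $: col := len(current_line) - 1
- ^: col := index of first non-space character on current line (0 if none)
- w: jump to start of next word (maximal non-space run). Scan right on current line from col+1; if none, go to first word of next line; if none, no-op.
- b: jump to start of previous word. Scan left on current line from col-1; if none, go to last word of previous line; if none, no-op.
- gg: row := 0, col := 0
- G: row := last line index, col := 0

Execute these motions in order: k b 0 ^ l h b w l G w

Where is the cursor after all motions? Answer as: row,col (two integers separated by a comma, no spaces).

After 1 (k): row=0 col=0 char='s'
After 2 (b): row=0 col=0 char='s'
After 3 (0): row=0 col=0 char='s'
After 4 (^): row=0 col=0 char='s'
After 5 (l): row=0 col=1 char='k'
After 6 (h): row=0 col=0 char='s'
After 7 (b): row=0 col=0 char='s'
After 8 (w): row=0 col=4 char='t'
After 9 (l): row=0 col=5 char='r'
After 10 (G): row=3 col=0 char='_'
After 11 (w): row=3 col=3 char='t'

Answer: 3,3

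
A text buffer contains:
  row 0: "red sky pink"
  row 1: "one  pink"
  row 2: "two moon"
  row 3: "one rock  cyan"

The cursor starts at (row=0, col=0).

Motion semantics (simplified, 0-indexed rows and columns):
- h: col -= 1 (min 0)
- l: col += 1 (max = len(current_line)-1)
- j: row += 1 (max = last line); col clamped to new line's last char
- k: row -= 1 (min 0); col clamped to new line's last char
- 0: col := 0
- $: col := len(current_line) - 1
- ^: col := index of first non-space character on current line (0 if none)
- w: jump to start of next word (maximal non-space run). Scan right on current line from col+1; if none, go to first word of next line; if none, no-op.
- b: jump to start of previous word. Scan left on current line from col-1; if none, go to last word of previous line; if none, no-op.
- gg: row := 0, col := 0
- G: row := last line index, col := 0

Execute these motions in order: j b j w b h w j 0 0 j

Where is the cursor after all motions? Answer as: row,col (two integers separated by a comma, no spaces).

Answer: 3,0

Derivation:
After 1 (j): row=1 col=0 char='o'
After 2 (b): row=0 col=8 char='p'
After 3 (j): row=1 col=8 char='k'
After 4 (w): row=2 col=0 char='t'
After 5 (b): row=1 col=5 char='p'
After 6 (h): row=1 col=4 char='_'
After 7 (w): row=1 col=5 char='p'
After 8 (j): row=2 col=5 char='o'
After 9 (0): row=2 col=0 char='t'
After 10 (0): row=2 col=0 char='t'
After 11 (j): row=3 col=0 char='o'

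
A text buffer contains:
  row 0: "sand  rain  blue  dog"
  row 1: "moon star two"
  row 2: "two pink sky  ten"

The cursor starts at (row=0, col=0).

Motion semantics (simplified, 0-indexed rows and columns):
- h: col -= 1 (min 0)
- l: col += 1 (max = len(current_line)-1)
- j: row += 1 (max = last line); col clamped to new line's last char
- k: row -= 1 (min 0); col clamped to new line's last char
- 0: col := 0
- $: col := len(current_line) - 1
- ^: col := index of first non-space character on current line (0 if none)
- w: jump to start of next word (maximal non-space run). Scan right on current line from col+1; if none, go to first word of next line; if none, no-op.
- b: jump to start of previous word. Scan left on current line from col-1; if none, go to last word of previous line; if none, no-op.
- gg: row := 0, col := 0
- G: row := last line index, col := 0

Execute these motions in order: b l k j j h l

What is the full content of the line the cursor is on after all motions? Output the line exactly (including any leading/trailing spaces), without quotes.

Answer: two pink sky  ten

Derivation:
After 1 (b): row=0 col=0 char='s'
After 2 (l): row=0 col=1 char='a'
After 3 (k): row=0 col=1 char='a'
After 4 (j): row=1 col=1 char='o'
After 5 (j): row=2 col=1 char='w'
After 6 (h): row=2 col=0 char='t'
After 7 (l): row=2 col=1 char='w'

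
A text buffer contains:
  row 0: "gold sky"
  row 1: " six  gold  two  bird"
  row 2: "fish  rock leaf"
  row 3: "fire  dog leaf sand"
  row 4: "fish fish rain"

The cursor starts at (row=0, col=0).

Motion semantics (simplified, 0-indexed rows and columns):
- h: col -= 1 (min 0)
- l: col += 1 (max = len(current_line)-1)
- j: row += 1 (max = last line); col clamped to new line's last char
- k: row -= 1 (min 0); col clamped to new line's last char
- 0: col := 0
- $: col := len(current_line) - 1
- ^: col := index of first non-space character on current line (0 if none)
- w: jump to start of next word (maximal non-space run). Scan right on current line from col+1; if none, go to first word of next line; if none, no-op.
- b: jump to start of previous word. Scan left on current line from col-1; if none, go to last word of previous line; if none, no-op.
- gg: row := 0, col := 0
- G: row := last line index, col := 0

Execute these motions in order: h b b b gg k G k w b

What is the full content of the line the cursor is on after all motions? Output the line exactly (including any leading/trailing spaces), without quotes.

Answer: fire  dog leaf sand

Derivation:
After 1 (h): row=0 col=0 char='g'
After 2 (b): row=0 col=0 char='g'
After 3 (b): row=0 col=0 char='g'
After 4 (b): row=0 col=0 char='g'
After 5 (gg): row=0 col=0 char='g'
After 6 (k): row=0 col=0 char='g'
After 7 (G): row=4 col=0 char='f'
After 8 (k): row=3 col=0 char='f'
After 9 (w): row=3 col=6 char='d'
After 10 (b): row=3 col=0 char='f'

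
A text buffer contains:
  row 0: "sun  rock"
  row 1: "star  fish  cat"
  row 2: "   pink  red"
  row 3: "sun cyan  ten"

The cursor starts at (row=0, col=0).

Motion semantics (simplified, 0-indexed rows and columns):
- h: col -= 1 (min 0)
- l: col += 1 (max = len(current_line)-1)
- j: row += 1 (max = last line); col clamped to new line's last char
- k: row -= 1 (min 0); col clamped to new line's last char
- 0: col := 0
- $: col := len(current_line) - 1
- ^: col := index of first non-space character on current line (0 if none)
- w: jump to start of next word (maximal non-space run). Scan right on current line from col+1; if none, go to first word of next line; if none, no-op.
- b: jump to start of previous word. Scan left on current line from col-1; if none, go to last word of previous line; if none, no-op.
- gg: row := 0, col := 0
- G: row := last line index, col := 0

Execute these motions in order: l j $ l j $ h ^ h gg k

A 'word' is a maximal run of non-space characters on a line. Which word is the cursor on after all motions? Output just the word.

Answer: sun

Derivation:
After 1 (l): row=0 col=1 char='u'
After 2 (j): row=1 col=1 char='t'
After 3 ($): row=1 col=14 char='t'
After 4 (l): row=1 col=14 char='t'
After 5 (j): row=2 col=11 char='d'
After 6 ($): row=2 col=11 char='d'
After 7 (h): row=2 col=10 char='e'
After 8 (^): row=2 col=3 char='p'
After 9 (h): row=2 col=2 char='_'
After 10 (gg): row=0 col=0 char='s'
After 11 (k): row=0 col=0 char='s'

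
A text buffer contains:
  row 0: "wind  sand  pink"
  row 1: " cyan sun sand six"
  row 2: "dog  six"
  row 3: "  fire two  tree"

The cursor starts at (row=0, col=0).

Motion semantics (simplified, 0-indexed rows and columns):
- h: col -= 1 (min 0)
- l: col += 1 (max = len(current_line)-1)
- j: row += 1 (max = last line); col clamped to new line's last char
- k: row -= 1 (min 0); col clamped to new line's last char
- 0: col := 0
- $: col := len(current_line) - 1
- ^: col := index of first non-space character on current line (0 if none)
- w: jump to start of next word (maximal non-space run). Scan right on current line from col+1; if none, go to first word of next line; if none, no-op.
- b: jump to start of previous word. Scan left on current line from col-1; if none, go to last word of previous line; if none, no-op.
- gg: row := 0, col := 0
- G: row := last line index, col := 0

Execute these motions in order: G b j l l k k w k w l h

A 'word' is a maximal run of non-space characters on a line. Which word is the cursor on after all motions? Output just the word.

Answer: pink

Derivation:
After 1 (G): row=3 col=0 char='_'
After 2 (b): row=2 col=5 char='s'
After 3 (j): row=3 col=5 char='e'
After 4 (l): row=3 col=6 char='_'
After 5 (l): row=3 col=7 char='t'
After 6 (k): row=2 col=7 char='x'
After 7 (k): row=1 col=7 char='u'
After 8 (w): row=1 col=10 char='s'
After 9 (k): row=0 col=10 char='_'
After 10 (w): row=0 col=12 char='p'
After 11 (l): row=0 col=13 char='i'
After 12 (h): row=0 col=12 char='p'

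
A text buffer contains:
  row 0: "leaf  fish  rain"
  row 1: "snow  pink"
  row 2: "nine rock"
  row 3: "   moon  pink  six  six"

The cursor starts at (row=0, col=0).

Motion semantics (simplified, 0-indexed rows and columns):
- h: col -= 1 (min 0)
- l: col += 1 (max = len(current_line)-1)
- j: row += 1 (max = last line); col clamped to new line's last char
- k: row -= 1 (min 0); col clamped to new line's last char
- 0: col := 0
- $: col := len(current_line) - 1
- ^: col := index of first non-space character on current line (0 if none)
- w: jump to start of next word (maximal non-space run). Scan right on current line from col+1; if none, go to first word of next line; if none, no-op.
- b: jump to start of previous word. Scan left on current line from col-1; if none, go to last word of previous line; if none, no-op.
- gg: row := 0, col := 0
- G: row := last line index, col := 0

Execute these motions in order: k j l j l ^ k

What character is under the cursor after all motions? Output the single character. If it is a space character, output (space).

Answer: s

Derivation:
After 1 (k): row=0 col=0 char='l'
After 2 (j): row=1 col=0 char='s'
After 3 (l): row=1 col=1 char='n'
After 4 (j): row=2 col=1 char='i'
After 5 (l): row=2 col=2 char='n'
After 6 (^): row=2 col=0 char='n'
After 7 (k): row=1 col=0 char='s'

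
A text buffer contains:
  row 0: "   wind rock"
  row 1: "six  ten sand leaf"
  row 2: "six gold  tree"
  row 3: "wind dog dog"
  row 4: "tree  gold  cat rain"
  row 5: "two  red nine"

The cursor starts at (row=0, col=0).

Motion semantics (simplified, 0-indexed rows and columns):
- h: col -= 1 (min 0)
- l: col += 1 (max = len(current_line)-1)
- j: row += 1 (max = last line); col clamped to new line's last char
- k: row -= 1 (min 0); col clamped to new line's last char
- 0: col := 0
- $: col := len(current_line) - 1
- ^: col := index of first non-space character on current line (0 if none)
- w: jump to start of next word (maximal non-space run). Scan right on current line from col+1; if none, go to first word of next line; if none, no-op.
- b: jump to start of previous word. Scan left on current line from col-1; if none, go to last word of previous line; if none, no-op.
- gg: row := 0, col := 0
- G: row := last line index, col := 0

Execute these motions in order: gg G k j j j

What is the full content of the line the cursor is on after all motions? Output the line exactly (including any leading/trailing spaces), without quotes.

After 1 (gg): row=0 col=0 char='_'
After 2 (G): row=5 col=0 char='t'
After 3 (k): row=4 col=0 char='t'
After 4 (j): row=5 col=0 char='t'
After 5 (j): row=5 col=0 char='t'
After 6 (j): row=5 col=0 char='t'

Answer: two  red nine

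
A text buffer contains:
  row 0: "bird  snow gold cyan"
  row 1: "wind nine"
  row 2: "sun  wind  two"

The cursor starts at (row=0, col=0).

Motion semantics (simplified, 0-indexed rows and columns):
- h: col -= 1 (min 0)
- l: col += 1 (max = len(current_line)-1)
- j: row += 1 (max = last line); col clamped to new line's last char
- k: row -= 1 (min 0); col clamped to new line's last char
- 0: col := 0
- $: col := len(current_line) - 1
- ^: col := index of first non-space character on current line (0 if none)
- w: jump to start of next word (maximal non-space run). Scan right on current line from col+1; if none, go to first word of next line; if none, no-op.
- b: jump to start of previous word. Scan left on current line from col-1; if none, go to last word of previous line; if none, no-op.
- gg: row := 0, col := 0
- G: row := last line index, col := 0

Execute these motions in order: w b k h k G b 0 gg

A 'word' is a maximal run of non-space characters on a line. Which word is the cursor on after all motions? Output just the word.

After 1 (w): row=0 col=6 char='s'
After 2 (b): row=0 col=0 char='b'
After 3 (k): row=0 col=0 char='b'
After 4 (h): row=0 col=0 char='b'
After 5 (k): row=0 col=0 char='b'
After 6 (G): row=2 col=0 char='s'
After 7 (b): row=1 col=5 char='n'
After 8 (0): row=1 col=0 char='w'
After 9 (gg): row=0 col=0 char='b'

Answer: bird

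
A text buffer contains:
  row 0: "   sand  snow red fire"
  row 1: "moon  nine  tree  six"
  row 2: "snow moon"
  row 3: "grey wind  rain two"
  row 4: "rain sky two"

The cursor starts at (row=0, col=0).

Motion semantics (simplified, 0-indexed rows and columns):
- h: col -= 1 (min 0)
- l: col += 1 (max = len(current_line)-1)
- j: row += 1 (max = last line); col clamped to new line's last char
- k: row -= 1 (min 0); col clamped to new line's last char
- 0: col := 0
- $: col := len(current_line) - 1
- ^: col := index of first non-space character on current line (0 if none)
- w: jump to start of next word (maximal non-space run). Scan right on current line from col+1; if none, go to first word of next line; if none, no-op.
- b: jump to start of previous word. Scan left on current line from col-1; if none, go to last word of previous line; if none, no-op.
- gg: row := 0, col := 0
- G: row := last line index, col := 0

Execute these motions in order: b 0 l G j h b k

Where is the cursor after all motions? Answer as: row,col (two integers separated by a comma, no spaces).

After 1 (b): row=0 col=0 char='_'
After 2 (0): row=0 col=0 char='_'
After 3 (l): row=0 col=1 char='_'
After 4 (G): row=4 col=0 char='r'
After 5 (j): row=4 col=0 char='r'
After 6 (h): row=4 col=0 char='r'
After 7 (b): row=3 col=16 char='t'
After 8 (k): row=2 col=8 char='n'

Answer: 2,8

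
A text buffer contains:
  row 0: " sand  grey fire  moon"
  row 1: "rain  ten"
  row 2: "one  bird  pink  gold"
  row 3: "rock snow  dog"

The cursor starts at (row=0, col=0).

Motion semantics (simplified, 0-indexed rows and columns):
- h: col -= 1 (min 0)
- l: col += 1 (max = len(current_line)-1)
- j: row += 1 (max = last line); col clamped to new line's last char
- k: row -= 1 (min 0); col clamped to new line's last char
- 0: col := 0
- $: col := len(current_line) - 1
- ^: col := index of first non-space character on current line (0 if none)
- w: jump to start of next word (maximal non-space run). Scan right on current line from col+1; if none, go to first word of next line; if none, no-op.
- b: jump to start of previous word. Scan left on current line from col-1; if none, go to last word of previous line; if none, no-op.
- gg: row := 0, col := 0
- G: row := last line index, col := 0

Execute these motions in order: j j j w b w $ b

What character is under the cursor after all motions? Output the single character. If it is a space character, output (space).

Answer: d

Derivation:
After 1 (j): row=1 col=0 char='r'
After 2 (j): row=2 col=0 char='o'
After 3 (j): row=3 col=0 char='r'
After 4 (w): row=3 col=5 char='s'
After 5 (b): row=3 col=0 char='r'
After 6 (w): row=3 col=5 char='s'
After 7 ($): row=3 col=13 char='g'
After 8 (b): row=3 col=11 char='d'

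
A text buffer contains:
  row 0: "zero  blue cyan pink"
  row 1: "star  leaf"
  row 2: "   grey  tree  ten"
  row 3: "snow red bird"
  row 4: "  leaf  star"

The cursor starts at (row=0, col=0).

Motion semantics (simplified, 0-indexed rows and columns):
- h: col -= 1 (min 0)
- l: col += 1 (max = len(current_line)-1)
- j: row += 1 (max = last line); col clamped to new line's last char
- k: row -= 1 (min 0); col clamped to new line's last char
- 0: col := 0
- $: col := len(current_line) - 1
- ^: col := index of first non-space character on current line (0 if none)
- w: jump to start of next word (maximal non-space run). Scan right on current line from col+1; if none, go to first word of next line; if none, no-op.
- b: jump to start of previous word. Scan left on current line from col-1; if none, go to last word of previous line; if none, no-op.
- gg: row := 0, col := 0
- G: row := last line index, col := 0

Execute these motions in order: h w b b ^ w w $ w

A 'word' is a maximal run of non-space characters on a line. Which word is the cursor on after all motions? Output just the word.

After 1 (h): row=0 col=0 char='z'
After 2 (w): row=0 col=6 char='b'
After 3 (b): row=0 col=0 char='z'
After 4 (b): row=0 col=0 char='z'
After 5 (^): row=0 col=0 char='z'
After 6 (w): row=0 col=6 char='b'
After 7 (w): row=0 col=11 char='c'
After 8 ($): row=0 col=19 char='k'
After 9 (w): row=1 col=0 char='s'

Answer: star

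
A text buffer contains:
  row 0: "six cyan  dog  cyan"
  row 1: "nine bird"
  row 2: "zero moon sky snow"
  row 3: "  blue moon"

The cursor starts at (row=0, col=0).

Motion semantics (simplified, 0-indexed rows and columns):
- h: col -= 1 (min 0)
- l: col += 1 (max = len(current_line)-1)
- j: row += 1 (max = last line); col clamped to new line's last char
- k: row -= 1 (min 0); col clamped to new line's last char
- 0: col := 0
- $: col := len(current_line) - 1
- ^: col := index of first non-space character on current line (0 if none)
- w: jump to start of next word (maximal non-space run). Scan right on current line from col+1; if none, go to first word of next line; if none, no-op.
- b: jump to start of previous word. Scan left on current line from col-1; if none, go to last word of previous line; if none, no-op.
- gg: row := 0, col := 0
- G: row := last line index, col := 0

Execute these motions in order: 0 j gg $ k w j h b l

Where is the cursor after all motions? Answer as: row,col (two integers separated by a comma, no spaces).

Answer: 1,6

Derivation:
After 1 (0): row=0 col=0 char='s'
After 2 (j): row=1 col=0 char='n'
After 3 (gg): row=0 col=0 char='s'
After 4 ($): row=0 col=18 char='n'
After 5 (k): row=0 col=18 char='n'
After 6 (w): row=1 col=0 char='n'
After 7 (j): row=2 col=0 char='z'
After 8 (h): row=2 col=0 char='z'
After 9 (b): row=1 col=5 char='b'
After 10 (l): row=1 col=6 char='i'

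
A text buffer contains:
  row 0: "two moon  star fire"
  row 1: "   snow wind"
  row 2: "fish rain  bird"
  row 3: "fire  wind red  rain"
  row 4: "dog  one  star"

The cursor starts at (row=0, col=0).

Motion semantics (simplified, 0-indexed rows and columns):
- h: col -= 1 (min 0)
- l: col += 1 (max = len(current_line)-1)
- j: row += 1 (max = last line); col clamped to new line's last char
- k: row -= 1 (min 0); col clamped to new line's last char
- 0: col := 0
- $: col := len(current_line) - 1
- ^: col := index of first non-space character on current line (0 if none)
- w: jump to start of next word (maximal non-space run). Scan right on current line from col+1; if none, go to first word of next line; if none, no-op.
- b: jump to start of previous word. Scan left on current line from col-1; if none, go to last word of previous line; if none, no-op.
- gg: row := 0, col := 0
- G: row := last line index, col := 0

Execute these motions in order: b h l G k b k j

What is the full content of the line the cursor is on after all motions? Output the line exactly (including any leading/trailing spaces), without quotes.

After 1 (b): row=0 col=0 char='t'
After 2 (h): row=0 col=0 char='t'
After 3 (l): row=0 col=1 char='w'
After 4 (G): row=4 col=0 char='d'
After 5 (k): row=3 col=0 char='f'
After 6 (b): row=2 col=11 char='b'
After 7 (k): row=1 col=11 char='d'
After 8 (j): row=2 col=11 char='b'

Answer: fish rain  bird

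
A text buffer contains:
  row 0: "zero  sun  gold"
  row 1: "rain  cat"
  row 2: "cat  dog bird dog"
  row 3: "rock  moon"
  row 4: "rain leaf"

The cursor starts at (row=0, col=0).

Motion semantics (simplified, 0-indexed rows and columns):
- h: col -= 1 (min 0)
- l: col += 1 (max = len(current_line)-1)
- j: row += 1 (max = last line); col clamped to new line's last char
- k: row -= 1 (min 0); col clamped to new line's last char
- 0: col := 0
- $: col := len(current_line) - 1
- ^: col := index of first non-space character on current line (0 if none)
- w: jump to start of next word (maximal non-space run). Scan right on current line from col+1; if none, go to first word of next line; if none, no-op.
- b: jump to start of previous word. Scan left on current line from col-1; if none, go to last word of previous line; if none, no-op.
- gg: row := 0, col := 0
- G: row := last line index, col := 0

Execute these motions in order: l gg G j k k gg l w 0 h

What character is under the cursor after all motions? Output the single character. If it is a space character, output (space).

After 1 (l): row=0 col=1 char='e'
After 2 (gg): row=0 col=0 char='z'
After 3 (G): row=4 col=0 char='r'
After 4 (j): row=4 col=0 char='r'
After 5 (k): row=3 col=0 char='r'
After 6 (k): row=2 col=0 char='c'
After 7 (gg): row=0 col=0 char='z'
After 8 (l): row=0 col=1 char='e'
After 9 (w): row=0 col=6 char='s'
After 10 (0): row=0 col=0 char='z'
After 11 (h): row=0 col=0 char='z'

Answer: z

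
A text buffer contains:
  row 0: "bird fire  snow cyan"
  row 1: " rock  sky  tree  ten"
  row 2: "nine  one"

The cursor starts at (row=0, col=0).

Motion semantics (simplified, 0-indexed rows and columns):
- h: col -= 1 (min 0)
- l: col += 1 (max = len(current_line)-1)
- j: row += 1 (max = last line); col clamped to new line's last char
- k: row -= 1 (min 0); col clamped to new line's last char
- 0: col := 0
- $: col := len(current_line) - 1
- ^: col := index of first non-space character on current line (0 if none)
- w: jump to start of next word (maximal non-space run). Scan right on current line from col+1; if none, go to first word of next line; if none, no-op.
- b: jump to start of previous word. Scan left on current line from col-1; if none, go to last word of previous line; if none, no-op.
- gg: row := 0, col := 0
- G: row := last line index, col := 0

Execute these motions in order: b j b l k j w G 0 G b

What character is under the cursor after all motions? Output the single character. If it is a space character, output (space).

After 1 (b): row=0 col=0 char='b'
After 2 (j): row=1 col=0 char='_'
After 3 (b): row=0 col=16 char='c'
After 4 (l): row=0 col=17 char='y'
After 5 (k): row=0 col=17 char='y'
After 6 (j): row=1 col=17 char='_'
After 7 (w): row=1 col=18 char='t'
After 8 (G): row=2 col=0 char='n'
After 9 (0): row=2 col=0 char='n'
After 10 (G): row=2 col=0 char='n'
After 11 (b): row=1 col=18 char='t'

Answer: t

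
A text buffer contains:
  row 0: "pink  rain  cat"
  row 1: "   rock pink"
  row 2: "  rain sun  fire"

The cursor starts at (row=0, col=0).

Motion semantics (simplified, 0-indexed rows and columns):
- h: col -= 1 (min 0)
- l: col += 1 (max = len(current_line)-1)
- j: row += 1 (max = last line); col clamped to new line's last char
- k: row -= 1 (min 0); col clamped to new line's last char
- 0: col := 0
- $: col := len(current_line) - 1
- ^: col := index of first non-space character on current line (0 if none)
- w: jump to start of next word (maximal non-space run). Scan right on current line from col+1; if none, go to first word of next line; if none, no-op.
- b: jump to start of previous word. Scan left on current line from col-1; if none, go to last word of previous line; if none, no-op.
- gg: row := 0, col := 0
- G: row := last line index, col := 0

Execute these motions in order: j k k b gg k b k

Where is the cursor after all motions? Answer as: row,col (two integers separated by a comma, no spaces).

After 1 (j): row=1 col=0 char='_'
After 2 (k): row=0 col=0 char='p'
After 3 (k): row=0 col=0 char='p'
After 4 (b): row=0 col=0 char='p'
After 5 (gg): row=0 col=0 char='p'
After 6 (k): row=0 col=0 char='p'
After 7 (b): row=0 col=0 char='p'
After 8 (k): row=0 col=0 char='p'

Answer: 0,0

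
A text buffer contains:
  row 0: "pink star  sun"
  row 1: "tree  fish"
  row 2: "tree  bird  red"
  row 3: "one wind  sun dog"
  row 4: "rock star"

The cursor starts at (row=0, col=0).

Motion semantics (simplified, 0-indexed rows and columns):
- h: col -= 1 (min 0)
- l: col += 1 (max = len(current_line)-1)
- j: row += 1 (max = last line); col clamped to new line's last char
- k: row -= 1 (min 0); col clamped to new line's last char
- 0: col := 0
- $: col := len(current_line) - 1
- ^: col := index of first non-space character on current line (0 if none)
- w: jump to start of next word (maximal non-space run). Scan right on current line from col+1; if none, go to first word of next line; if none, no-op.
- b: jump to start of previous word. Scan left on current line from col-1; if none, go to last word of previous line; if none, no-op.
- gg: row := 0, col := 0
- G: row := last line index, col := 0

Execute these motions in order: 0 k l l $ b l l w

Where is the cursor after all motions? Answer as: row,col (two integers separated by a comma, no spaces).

After 1 (0): row=0 col=0 char='p'
After 2 (k): row=0 col=0 char='p'
After 3 (l): row=0 col=1 char='i'
After 4 (l): row=0 col=2 char='n'
After 5 ($): row=0 col=13 char='n'
After 6 (b): row=0 col=11 char='s'
After 7 (l): row=0 col=12 char='u'
After 8 (l): row=0 col=13 char='n'
After 9 (w): row=1 col=0 char='t'

Answer: 1,0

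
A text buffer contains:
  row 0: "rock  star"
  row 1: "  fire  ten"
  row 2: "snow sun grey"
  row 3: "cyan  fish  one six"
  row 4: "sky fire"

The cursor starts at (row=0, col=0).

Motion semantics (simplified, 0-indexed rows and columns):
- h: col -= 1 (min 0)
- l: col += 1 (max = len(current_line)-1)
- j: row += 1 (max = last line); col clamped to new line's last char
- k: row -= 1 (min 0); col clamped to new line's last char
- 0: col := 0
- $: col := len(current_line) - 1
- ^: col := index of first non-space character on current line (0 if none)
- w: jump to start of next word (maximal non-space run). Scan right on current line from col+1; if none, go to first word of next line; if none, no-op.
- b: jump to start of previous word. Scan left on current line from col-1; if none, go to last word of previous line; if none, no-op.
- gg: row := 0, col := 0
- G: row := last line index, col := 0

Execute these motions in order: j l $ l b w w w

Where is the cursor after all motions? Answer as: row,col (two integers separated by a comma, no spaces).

After 1 (j): row=1 col=0 char='_'
After 2 (l): row=1 col=1 char='_'
After 3 ($): row=1 col=10 char='n'
After 4 (l): row=1 col=10 char='n'
After 5 (b): row=1 col=8 char='t'
After 6 (w): row=2 col=0 char='s'
After 7 (w): row=2 col=5 char='s'
After 8 (w): row=2 col=9 char='g'

Answer: 2,9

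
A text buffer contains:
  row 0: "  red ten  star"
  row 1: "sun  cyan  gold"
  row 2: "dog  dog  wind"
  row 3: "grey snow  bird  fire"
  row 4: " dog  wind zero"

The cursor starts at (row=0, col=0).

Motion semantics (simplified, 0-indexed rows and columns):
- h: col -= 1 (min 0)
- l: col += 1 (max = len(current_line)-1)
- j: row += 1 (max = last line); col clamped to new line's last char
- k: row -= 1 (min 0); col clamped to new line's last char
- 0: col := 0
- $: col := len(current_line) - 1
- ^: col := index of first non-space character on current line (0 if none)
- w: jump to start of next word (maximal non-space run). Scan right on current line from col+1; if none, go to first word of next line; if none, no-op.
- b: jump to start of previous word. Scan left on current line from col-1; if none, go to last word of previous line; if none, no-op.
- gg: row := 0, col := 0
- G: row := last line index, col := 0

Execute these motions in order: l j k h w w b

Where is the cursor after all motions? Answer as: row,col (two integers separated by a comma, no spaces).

Answer: 0,2

Derivation:
After 1 (l): row=0 col=1 char='_'
After 2 (j): row=1 col=1 char='u'
After 3 (k): row=0 col=1 char='_'
After 4 (h): row=0 col=0 char='_'
After 5 (w): row=0 col=2 char='r'
After 6 (w): row=0 col=6 char='t'
After 7 (b): row=0 col=2 char='r'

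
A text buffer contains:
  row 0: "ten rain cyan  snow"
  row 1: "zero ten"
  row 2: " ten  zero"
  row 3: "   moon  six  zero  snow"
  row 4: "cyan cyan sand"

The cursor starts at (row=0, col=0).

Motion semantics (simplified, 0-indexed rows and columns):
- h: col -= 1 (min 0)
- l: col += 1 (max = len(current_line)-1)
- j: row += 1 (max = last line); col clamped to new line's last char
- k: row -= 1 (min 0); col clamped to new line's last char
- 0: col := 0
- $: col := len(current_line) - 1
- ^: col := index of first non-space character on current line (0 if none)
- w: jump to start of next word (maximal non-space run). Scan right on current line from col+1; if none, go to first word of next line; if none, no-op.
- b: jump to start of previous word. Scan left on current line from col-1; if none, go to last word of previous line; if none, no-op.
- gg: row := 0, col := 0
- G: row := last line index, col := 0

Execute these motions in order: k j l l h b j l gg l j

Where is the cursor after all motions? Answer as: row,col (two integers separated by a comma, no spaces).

Answer: 1,1

Derivation:
After 1 (k): row=0 col=0 char='t'
After 2 (j): row=1 col=0 char='z'
After 3 (l): row=1 col=1 char='e'
After 4 (l): row=1 col=2 char='r'
After 5 (h): row=1 col=1 char='e'
After 6 (b): row=1 col=0 char='z'
After 7 (j): row=2 col=0 char='_'
After 8 (l): row=2 col=1 char='t'
After 9 (gg): row=0 col=0 char='t'
After 10 (l): row=0 col=1 char='e'
After 11 (j): row=1 col=1 char='e'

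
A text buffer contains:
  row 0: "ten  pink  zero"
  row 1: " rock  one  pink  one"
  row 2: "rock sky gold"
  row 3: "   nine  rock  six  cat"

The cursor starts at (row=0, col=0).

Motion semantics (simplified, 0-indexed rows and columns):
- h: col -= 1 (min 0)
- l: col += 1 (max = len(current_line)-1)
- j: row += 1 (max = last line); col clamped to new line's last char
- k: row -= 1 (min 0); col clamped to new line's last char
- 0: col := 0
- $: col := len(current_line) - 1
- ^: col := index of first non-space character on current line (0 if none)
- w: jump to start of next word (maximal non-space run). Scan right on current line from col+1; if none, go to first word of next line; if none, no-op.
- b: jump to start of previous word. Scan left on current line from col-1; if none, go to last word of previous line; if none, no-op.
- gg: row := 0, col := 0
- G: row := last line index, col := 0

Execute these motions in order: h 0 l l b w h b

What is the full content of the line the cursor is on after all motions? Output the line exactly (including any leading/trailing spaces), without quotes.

After 1 (h): row=0 col=0 char='t'
After 2 (0): row=0 col=0 char='t'
After 3 (l): row=0 col=1 char='e'
After 4 (l): row=0 col=2 char='n'
After 5 (b): row=0 col=0 char='t'
After 6 (w): row=0 col=5 char='p'
After 7 (h): row=0 col=4 char='_'
After 8 (b): row=0 col=0 char='t'

Answer: ten  pink  zero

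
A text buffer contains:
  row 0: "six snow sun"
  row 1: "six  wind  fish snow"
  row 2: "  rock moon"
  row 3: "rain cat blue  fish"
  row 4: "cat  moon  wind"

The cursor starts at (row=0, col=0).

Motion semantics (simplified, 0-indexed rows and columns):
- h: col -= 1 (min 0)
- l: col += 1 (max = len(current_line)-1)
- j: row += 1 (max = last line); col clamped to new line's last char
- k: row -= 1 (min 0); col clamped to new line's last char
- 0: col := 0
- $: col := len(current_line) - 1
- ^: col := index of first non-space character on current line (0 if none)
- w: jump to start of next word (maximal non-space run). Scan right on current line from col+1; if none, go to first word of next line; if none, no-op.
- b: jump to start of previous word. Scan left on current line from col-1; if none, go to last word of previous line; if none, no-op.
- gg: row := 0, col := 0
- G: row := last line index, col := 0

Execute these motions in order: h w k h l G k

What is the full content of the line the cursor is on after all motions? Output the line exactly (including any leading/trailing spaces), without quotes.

Answer: rain cat blue  fish

Derivation:
After 1 (h): row=0 col=0 char='s'
After 2 (w): row=0 col=4 char='s'
After 3 (k): row=0 col=4 char='s'
After 4 (h): row=0 col=3 char='_'
After 5 (l): row=0 col=4 char='s'
After 6 (G): row=4 col=0 char='c'
After 7 (k): row=3 col=0 char='r'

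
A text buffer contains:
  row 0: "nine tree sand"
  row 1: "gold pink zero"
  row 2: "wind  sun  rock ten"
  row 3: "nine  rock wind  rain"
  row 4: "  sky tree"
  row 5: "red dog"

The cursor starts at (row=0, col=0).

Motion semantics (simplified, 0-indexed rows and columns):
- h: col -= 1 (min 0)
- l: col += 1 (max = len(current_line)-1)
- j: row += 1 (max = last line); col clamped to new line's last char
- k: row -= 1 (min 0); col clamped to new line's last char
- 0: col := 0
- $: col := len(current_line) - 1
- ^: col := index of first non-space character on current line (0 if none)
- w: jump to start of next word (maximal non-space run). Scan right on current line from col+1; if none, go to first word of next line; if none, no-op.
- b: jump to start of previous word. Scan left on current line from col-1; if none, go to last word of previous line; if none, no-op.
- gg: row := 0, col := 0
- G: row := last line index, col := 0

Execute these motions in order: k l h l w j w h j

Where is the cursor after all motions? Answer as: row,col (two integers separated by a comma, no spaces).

Answer: 2,9

Derivation:
After 1 (k): row=0 col=0 char='n'
After 2 (l): row=0 col=1 char='i'
After 3 (h): row=0 col=0 char='n'
After 4 (l): row=0 col=1 char='i'
After 5 (w): row=0 col=5 char='t'
After 6 (j): row=1 col=5 char='p'
After 7 (w): row=1 col=10 char='z'
After 8 (h): row=1 col=9 char='_'
After 9 (j): row=2 col=9 char='_'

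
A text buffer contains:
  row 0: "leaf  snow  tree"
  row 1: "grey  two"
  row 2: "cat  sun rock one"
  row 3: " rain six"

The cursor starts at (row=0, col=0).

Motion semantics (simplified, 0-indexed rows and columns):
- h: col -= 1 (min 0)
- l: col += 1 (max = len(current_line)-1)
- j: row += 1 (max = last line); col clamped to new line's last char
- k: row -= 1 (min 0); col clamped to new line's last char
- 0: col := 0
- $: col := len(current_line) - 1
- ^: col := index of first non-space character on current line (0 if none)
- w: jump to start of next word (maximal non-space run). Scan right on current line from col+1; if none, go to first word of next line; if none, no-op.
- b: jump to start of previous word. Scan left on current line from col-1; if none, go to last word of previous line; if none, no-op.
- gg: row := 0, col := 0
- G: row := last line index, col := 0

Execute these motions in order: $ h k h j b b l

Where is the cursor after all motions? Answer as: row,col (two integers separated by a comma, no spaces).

Answer: 1,1

Derivation:
After 1 ($): row=0 col=15 char='e'
After 2 (h): row=0 col=14 char='e'
After 3 (k): row=0 col=14 char='e'
After 4 (h): row=0 col=13 char='r'
After 5 (j): row=1 col=8 char='o'
After 6 (b): row=1 col=6 char='t'
After 7 (b): row=1 col=0 char='g'
After 8 (l): row=1 col=1 char='r'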